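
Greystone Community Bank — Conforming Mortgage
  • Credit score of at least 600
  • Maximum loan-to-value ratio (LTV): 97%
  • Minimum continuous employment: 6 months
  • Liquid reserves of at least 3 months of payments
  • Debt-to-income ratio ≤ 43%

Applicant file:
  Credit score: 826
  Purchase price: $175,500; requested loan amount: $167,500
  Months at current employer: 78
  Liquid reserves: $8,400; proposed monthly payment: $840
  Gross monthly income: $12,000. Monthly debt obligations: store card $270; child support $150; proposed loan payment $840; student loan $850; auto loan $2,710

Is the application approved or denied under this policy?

Approved

Credit score 826 ≥ 600 (meets)
Loan-to-value = 167,500/175,500 = 95.4% — pass (97% max)
Employment 78 ≥ 6 months
Liquid reserves cover 8,400/840 = 10.0 months — ≥ 3 required
Total monthly debts = (270 + 150 + 840 + 850 + 2,710) = 4,820. DTI: 4,820 ÷ 12,000 = 40.2%, within the 43% cap
All criteria satisfied.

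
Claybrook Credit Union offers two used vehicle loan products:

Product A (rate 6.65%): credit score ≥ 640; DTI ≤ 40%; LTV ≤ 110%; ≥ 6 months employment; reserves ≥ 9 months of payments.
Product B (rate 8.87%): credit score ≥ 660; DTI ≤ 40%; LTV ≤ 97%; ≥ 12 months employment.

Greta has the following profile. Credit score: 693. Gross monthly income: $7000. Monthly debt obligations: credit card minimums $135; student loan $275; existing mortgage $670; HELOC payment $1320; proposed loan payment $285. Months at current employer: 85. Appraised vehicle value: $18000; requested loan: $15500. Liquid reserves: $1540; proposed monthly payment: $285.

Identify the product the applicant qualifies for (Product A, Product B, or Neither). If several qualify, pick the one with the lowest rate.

Product B

Total debts = (135 + 275 + 670 + 1,320 + 285) = 2,685; DTI = 2,685/7,000 = 38.4%.
LTV = 15,500/18,000 = 86.1%.
Reserves = 1,540/285 = 5.4 months.
Product A: score 693 ≥ 640; DTI 38.4% ≤ 40%; LTV 86.1% ≤ 110%; employment 85 ≥ 6 mo; reserves 5.4 < 9 mo → does not qualify.
Product B: score 693 ≥ 660; DTI 38.4% ≤ 40%; LTV 86.1% ≤ 97%; employment 85 ≥ 12 mo → qualifies.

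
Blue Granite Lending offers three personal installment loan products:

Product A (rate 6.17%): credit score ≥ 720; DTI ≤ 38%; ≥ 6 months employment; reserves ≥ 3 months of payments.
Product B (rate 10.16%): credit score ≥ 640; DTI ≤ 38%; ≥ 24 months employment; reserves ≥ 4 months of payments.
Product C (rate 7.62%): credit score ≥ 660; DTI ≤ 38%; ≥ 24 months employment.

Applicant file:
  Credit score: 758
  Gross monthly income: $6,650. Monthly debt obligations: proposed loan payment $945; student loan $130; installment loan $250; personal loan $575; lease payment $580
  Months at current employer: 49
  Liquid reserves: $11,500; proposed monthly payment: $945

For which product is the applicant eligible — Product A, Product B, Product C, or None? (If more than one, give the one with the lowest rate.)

Total debts = (945 + 130 + 250 + 575 + 580) = 2,480; DTI = 2,480/6,650 = 37.3%.
Reserves = 11,500/945 = 12.2 months.
Product A: score 758 ≥ 720; DTI 37.3% ≤ 38%; employment 49 ≥ 6 mo; reserves 12.2 ≥ 3 mo → qualifies.
Product B: score 758 ≥ 640; DTI 37.3% ≤ 38%; employment 49 ≥ 24 mo; reserves 12.2 ≥ 4 mo → qualifies.
Product C: score 758 ≥ 660; DTI 37.3% ≤ 38%; employment 49 ≥ 24 mo → qualifies.
Qualifying: Product A, Product B, Product C. Lowest rate is 6.17% → Product A.

Product A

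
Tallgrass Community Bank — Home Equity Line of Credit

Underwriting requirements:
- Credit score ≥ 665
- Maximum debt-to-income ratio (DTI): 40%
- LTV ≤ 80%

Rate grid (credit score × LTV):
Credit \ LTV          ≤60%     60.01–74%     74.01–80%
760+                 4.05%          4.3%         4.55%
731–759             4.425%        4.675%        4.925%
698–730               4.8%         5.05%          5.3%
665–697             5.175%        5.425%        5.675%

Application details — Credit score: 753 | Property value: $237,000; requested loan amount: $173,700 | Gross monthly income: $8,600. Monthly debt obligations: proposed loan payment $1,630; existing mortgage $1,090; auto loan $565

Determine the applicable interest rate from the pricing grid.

4.675%

Credit score 753 ≥ 665; Total monthly debts = (1,630 + 1,090 + 565) = 3,285. DTI = 3,285/8,600 = 38.2% ≤ 40%
LTV: 173,700 ÷ 237,000 = 73.3%, within 80% cap
Score 753 is in the 731–759 band; LTV 73.3% is in the 60.01–74% band → 4.675%.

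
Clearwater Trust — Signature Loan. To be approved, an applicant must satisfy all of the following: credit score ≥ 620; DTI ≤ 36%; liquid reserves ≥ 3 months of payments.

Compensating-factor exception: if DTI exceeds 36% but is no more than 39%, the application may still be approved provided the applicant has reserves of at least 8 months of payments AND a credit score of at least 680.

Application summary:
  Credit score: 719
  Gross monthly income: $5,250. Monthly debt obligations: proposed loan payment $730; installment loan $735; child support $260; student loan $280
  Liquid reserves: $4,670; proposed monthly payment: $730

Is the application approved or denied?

Denied

Credit score 719 ≥ 620 (meets base)
Total debts = (730 + 735 + 260 + 280) = 2,005. DTI: 2,005 ÷ 5,250 = 38.2%, over the 36% base limit.
Reserves: 4,670 ÷ 730 = 6.4 months (meets 3-month minimum)
38.2% falls in the override range (36%–39%), so the compensating-factor test applies.
Reserves 6.4 < 8 months; credit score 719 ≥ 680.
Override conditions not both satisfied; exception does not apply.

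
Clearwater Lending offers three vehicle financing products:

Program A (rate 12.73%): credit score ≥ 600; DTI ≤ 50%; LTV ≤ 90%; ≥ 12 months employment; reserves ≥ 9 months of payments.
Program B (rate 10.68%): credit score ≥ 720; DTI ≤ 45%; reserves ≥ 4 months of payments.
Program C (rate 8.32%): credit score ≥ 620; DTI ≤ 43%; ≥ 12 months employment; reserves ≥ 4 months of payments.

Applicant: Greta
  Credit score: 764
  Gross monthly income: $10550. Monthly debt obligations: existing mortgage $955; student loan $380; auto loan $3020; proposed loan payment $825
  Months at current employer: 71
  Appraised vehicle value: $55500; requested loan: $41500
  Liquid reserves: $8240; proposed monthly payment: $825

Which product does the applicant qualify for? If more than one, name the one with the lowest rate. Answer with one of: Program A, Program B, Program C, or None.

Total debts = (955 + 380 + 3,020 + 825) = 5,180; DTI = 5,180/10,550 = 49.1%.
LTV = 41,500/55,500 = 74.8%.
Reserves = 8,240/825 = 10.0 months.
Program A: score 764 ≥ 600; DTI 49.1% ≤ 50%; LTV 74.8% ≤ 90%; employment 71 ≥ 12 mo; reserves 10.0 ≥ 9 mo → qualifies.
Program B: score 764 ≥ 720; DTI 49.1% > 45%; reserves 10.0 ≥ 4 mo → does not qualify.
Program C: score 764 ≥ 620; DTI 49.1% > 43%; employment 71 ≥ 12 mo; reserves 10.0 ≥ 4 mo → does not qualify.

Program A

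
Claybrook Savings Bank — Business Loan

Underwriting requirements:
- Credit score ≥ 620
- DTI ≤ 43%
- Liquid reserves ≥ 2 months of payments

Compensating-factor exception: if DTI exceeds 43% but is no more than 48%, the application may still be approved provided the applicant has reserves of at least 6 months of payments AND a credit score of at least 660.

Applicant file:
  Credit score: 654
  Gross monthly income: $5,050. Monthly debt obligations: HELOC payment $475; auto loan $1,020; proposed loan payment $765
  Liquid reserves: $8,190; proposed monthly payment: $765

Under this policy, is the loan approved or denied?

Credit score 654 ≥ 620 (meets base)
Total debts = (475 + 1,020 + 765) = 2,260. DTI = 2,260/5,050 = 44.8% > 43% — standard DTI limit exceeded.
Liquid reserves cover 8,190/765 = 10.7 months — ≥ 2 required
44.8% falls in the override range (43%–48%), so the compensating-factor test applies.
Reserves 10.7 ≥ 6 months; credit score 654 < 660.
Compensating-factor requirement not fully met.

Denied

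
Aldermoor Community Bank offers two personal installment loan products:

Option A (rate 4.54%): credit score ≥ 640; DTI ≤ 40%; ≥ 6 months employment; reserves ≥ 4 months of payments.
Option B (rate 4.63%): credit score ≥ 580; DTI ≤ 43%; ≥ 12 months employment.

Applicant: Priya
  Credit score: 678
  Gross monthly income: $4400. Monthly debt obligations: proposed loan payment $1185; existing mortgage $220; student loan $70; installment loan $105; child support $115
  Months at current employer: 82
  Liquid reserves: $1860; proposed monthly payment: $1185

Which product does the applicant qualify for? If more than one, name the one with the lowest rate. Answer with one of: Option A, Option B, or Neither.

Option B

Total debts = (1,185 + 220 + 70 + 105 + 115) = 1,695; DTI = 1,695/4,400 = 38.5%.
Reserves = 1,860/1,185 = 1.6 months.
Option A: score 678 ≥ 640; DTI 38.5% ≤ 40%; employment 82 ≥ 6 mo; reserves 1.6 < 4 mo → does not qualify.
Option B: score 678 ≥ 580; DTI 38.5% ≤ 43%; employment 82 ≥ 12 mo → qualifies.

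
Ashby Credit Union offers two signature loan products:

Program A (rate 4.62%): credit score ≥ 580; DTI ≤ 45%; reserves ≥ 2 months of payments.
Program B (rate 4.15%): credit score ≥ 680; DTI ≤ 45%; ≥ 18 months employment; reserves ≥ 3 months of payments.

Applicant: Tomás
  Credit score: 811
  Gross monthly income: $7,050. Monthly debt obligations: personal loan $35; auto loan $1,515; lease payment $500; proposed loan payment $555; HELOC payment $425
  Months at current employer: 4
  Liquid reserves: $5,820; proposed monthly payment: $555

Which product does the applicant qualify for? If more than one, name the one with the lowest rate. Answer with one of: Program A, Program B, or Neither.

Total debts = (35 + 1,515 + 500 + 555 + 425) = 3,030; DTI = 3,030/7,050 = 43%.
Reserves = 5,820/555 = 10.5 months.
Program A: score 811 ≥ 580; DTI 43% ≤ 45%; reserves 10.5 ≥ 2 mo → qualifies.
Program B: score 811 ≥ 680; DTI 43% ≤ 45%; employment 4 < 18 mo; reserves 10.5 ≥ 3 mo → does not qualify.

Program A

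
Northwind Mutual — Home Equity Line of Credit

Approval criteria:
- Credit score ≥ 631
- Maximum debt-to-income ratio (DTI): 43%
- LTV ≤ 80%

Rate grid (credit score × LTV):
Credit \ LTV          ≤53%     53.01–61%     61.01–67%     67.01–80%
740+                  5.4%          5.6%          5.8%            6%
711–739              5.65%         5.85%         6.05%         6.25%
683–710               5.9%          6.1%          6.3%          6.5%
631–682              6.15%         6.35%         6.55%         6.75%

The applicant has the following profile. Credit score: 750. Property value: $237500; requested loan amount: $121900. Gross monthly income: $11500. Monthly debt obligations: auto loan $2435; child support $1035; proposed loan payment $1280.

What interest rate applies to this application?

Credit score 750 ≥ 631; Total monthly debts = (2,435 + 1,035 + 1,280) = 4,750. DTI = 4,750/11,500 = 41.3% ≤ 43%
LTV = 121,900/237,500 = 51.3% ≤ 80%
Score 750 is in the 740+ band; LTV 51.3% is in the ≤53% band → 5.4%.

5.4%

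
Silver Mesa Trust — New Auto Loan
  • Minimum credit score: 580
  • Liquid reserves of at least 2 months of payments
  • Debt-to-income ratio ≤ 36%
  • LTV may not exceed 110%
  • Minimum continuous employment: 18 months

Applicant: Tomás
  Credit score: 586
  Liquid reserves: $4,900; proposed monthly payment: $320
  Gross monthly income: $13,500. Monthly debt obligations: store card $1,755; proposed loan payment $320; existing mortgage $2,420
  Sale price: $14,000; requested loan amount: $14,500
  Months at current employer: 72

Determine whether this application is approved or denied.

Credit score 586 ≥ 580 (meets)
Liquid reserves cover 4,900/320 = 15.3 months — ≥ 2 required
Total monthly debts = (1,755 + 320 + 2,420) = 4,495. DTI = 4,495/13,500 = 33.3% ≤ 36%
Loan-to-value = 14,500/14,000 = 103.6% — pass (110% max)
Employment 72 ≥ 18 months
All criteria satisfied.

Approved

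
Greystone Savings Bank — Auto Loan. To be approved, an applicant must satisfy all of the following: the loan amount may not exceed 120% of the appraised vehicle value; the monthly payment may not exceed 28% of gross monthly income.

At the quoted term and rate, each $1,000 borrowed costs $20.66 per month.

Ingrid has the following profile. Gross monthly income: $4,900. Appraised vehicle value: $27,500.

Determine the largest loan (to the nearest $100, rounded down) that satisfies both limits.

$33,000

Payment cap: 28% × $4,900 = $1,372/month.
At $20.66 per $1,000, that supports 1,372/20.66 × 1,000 ≈ $66,408 → $66,400.
LTV cap: 120% × $27,500 = $33,000 → $33,000.
Binding constraint: loan-to-value.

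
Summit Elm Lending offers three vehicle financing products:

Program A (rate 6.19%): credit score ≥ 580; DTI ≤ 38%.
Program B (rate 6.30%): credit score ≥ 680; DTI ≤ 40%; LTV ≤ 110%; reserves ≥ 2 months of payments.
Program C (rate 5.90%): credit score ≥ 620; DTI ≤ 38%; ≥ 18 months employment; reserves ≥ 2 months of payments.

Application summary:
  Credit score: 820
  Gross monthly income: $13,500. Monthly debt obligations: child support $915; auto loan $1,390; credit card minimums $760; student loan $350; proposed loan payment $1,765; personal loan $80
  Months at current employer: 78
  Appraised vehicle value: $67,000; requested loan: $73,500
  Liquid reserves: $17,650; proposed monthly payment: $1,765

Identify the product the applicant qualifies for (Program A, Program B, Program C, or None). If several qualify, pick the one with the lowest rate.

Total debts = (915 + 1,390 + 760 + 350 + 1,765 + 80) = 5,260; DTI = 5,260/13,500 = 39%.
LTV = 73,500/67,000 = 109.7%.
Reserves = 17,650/1,765 = 10.0 months.
Program A: score 820 ≥ 580; DTI 39% > 38% → does not qualify.
Program B: score 820 ≥ 680; DTI 39% ≤ 40%; LTV 109.7% ≤ 110%; reserves 10.0 ≥ 2 mo → qualifies.
Program C: score 820 ≥ 620; DTI 39% > 38%; employment 78 ≥ 18 mo; reserves 10.0 ≥ 2 mo → does not qualify.

Program B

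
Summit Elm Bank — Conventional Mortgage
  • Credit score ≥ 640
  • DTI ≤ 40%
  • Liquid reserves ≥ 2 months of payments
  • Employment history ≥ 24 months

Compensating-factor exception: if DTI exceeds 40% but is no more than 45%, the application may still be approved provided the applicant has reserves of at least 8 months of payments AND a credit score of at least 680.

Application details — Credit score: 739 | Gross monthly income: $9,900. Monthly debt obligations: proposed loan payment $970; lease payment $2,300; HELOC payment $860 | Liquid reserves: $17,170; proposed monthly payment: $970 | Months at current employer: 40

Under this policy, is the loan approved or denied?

Approved

Credit score 739 ≥ 640 (meets base)
Total debts = (970 + 2,300 + 860) = 4,130. DTI: 4,130 ÷ 9,900 = 41.7%, over the 40% base limit.
Reserves: 17,170 ÷ 970 = 17.7 months (meets 2-month minimum)
Employment 40 ≥ 24 months
41.7% falls in the override range (40%–45%), so the compensating-factor test applies.
Override check — reserves: 17.7 mo (ok); score: 739 (ok).
Both compensating conditions met → exception applies.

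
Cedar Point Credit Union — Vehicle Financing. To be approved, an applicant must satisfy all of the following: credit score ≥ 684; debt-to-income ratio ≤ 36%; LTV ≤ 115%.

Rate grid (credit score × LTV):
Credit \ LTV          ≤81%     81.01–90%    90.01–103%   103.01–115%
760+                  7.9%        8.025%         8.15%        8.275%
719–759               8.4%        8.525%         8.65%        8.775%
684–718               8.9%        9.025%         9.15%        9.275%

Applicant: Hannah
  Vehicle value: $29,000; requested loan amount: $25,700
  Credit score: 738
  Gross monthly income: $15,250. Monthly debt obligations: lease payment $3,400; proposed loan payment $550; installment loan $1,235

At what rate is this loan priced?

Credit score 738 ≥ 684; Total monthly debts = (3,400 + 550 + 1,235) = 5,185. DTI: 5,185 ÷ 15,250 = 34%, within the 36% cap
Loan-to-value = 25,700/29,000 = 88.6% — pass (115% max)
Row: 738 falls in 719–759. Column: 88.6% falls in 81.01–90%. Rate = 8.525%.

8.525%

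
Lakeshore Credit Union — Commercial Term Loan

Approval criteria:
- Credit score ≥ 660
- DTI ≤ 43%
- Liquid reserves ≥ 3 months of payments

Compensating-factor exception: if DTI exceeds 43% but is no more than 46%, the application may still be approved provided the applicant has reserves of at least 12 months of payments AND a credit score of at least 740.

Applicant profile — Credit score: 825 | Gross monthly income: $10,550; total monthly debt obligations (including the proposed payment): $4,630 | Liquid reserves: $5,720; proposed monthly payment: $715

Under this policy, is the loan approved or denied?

Credit score 825 ≥ 660 (meets base)
DTI = 4,630/10,550 = 43.9% > 43% — standard DTI limit exceeded.
Liquid reserves cover 5,720/715 = 8.0 months — ≥ 3 required
43.9% falls in the override range (43%–46%), so the compensating-factor test applies.
Reserves 8.0 < 12 months; credit score 825 ≥ 740.
Override conditions not both satisfied; exception does not apply.

Denied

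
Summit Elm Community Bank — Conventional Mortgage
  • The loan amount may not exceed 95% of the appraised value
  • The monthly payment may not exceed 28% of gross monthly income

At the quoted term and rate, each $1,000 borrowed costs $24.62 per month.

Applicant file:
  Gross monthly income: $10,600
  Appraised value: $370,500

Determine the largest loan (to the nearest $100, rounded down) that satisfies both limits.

$120,500

Payment cap: 28% × $10,600 = $2,968/month.
At $24.62 per $1,000, that supports 2,968/24.62 × 1,000 ≈ $120,552 → $120,500.
LTV cap: 95% × $370,500 = $351,975 → $351,900.
Binding constraint: payment-to-income.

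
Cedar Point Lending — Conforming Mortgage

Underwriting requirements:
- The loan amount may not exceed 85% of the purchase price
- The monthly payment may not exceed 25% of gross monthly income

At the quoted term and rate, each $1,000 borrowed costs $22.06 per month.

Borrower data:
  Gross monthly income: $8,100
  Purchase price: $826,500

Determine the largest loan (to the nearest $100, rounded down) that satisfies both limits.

$91,700

Payment cap: 25% × $8,100 = $2,025/month.
At $22.06 per $1,000, that supports 2,025/22.06 × 1,000 ≈ $91,795 → $91,700.
LTV cap: 85% × $826,500 = $702,525 → $702,500.
Binding constraint: payment-to-income.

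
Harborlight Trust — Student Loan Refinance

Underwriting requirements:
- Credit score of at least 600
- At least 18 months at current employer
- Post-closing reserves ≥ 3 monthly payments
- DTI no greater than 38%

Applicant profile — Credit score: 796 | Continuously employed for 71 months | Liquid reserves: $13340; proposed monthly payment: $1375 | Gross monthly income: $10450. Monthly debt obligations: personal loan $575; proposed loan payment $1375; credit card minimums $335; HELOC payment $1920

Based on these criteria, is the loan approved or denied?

Denied

Credit score 796 ≥ 600 (meets)
Employment 71 ≥ 18 months
Liquid reserves cover 13,340/1,375 = 9.7 months — ≥ 3 required
Total monthly debts = (575 + 1,375 + 335 + 1,920) = 4,205. DTI: 4,205 ÷ 10,450 = 40.2%, exceeds the 38% cap
Fails on DTI.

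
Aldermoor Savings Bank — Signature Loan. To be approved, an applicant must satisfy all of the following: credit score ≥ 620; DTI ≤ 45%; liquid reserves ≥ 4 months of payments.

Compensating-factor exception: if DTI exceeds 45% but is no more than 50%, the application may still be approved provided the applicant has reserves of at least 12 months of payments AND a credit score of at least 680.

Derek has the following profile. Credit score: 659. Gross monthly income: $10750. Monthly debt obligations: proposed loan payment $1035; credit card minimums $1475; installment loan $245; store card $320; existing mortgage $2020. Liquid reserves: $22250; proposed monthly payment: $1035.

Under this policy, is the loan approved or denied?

Credit score 659 ≥ 620 (meets base)
Total debts = (1,035 + 1,475 + 245 + 320 + 2,020) = 5,095. DTI: 5,095 ÷ 10,750 = 47.4%, over the 45% base limit.
Liquid reserves cover 22,250/1,035 = 21.5 months — ≥ 4 required
47.4% falls in the override range (45%–50%), so the compensating-factor test applies.
Override check — reserves: 21.5 mo (ok); score: 659 (below 680).
Compensating-factor requirement not fully met.

Denied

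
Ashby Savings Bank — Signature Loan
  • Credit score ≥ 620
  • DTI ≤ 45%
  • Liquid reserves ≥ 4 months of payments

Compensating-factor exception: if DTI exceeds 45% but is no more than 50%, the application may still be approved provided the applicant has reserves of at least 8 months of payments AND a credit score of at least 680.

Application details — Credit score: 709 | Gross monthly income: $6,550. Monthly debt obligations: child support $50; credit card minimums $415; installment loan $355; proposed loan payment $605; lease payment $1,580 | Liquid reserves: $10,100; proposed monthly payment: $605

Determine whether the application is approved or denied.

Approved

Credit score 709 ≥ 620 (meets base)
Total debts = (50 + 415 + 355 + 605 + 1,580) = 3,005. DTI = 3,005/6,550 = 45.9% > 45% — standard DTI limit exceeded.
Reserves = 10,100/605 = 16.7 months ≥ 4
DTI 45.9% is within the 45%–50% exception band; checking compensating factors.
Override check — reserves: 16.7 mo (ok); score: 709 (ok).
Both compensating conditions met → exception applies.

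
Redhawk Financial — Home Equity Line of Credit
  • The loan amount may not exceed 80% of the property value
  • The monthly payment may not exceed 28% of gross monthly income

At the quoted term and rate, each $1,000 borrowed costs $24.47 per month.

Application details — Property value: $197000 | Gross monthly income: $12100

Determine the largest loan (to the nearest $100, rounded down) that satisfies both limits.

$138,400

Payment cap: 28% × $12,100 = $3,388/month.
At $24.47 per $1,000, that supports 3,388/24.47 × 1,000 ≈ $138,455 → $138,400.
LTV cap: 80% × $197,000 = $157,600 → $157,600.
Binding constraint: payment-to-income.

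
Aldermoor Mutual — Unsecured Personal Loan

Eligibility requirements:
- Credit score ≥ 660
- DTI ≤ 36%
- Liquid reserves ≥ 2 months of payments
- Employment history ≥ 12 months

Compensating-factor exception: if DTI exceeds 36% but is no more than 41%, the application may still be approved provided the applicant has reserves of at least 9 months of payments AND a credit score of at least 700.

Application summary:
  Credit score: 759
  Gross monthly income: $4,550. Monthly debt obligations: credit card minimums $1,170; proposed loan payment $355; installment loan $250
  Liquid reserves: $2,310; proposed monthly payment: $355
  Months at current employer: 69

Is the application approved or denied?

Denied

Credit score 759 ≥ 660 (meets base)
Total debts = (1,170 + 355 + 250) = 1,775. DTI: 1,775 ÷ 4,550 = 39%, over the 36% base limit.
Reserves: 2,310 ÷ 355 = 6.5 months (meets 2-month minimum)
Employment 69 ≥ 12 months
39% falls in the override range (36%–41%), so the compensating-factor test applies.
Override check — reserves: 6.5 mo (short of 9); score: 759 (ok).
Override conditions not both satisfied; exception does not apply.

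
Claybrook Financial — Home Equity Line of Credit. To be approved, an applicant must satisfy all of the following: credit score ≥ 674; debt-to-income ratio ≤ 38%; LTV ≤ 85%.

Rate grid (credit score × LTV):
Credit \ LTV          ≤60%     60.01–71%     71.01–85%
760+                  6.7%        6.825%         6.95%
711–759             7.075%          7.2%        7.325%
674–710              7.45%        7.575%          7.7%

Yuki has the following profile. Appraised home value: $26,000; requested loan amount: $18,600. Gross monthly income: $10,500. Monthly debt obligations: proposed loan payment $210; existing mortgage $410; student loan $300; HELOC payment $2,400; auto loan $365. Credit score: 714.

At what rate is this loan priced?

Credit score 714 ≥ 674; Total monthly debts = (210 + 410 + 300 + 2,400 + 365) = 3,685. DTI: 3,685 ÷ 10,500 = 35.1%, within the 38% cap
LTV = 18,600/26,000 = 71.5% ≤ 85%
Row: 714 falls in 711–759. Column: 71.5% falls in 71.01–85%. Rate = 7.325%.

7.325%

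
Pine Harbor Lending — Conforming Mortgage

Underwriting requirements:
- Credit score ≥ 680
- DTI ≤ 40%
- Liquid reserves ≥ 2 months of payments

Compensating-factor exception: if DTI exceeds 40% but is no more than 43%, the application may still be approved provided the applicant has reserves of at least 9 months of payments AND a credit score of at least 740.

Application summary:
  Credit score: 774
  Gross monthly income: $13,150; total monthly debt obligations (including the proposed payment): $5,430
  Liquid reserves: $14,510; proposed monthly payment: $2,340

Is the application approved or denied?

Credit score 774 ≥ 680 (meets base)
DTI = 5,430/13,150 = 41.3% > 40% — standard DTI limit exceeded.
Reserves = 14,510/2,340 = 6.2 months ≥ 2
41.3% falls in the override range (40%–43%), so the compensating-factor test applies.
Override check — reserves: 6.2 mo (short of 9); score: 774 (ok).
Override conditions not both satisfied; exception does not apply.

Denied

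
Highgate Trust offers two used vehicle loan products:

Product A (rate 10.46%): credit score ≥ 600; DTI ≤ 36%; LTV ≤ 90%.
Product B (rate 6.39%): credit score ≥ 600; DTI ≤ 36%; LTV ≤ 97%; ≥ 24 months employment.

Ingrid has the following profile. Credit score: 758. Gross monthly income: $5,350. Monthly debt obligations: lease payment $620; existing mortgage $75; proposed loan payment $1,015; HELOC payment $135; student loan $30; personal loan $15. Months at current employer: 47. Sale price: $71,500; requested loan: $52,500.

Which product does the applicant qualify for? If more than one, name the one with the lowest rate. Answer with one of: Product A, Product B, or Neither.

Total debts = (620 + 75 + 1,015 + 135 + 30 + 15) = 1,890; DTI = 1,890/5,350 = 35.3%.
LTV = 52,500/71,500 = 73.4%.
Product A: score 758 ≥ 600; DTI 35.3% ≤ 36%; LTV 73.4% ≤ 90% → qualifies.
Product B: score 758 ≥ 600; DTI 35.3% ≤ 36%; LTV 73.4% ≤ 97%; employment 47 ≥ 24 mo → qualifies.
Qualifying: Product A, Product B. Lowest rate is 6.39% → Product B.

Product B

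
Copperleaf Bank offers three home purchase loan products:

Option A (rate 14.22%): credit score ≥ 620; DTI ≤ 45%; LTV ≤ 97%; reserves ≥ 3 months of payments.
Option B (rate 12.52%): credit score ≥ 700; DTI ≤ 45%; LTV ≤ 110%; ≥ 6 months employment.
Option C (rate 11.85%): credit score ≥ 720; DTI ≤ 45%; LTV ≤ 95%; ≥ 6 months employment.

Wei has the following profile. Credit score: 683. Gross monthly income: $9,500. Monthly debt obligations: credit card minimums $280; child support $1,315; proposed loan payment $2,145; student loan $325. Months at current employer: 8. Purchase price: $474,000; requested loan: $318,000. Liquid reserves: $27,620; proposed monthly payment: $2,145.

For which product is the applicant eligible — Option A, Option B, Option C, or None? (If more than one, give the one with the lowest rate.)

Option A

Total debts = (280 + 1,315 + 2,145 + 325) = 4,065; DTI = 4,065/9,500 = 42.8%.
LTV = 318,000/474,000 = 67.1%.
Reserves = 27,620/2,145 = 12.9 months.
Option A: score 683 ≥ 620; DTI 42.8% ≤ 45%; LTV 67.1% ≤ 97%; reserves 12.9 ≥ 3 mo → qualifies.
Option B: score 683 < 700; DTI 42.8% ≤ 45%; LTV 67.1% ≤ 110%; employment 8 ≥ 6 mo → does not qualify.
Option C: score 683 < 720; DTI 42.8% ≤ 45%; LTV 67.1% ≤ 95%; employment 8 ≥ 6 mo → does not qualify.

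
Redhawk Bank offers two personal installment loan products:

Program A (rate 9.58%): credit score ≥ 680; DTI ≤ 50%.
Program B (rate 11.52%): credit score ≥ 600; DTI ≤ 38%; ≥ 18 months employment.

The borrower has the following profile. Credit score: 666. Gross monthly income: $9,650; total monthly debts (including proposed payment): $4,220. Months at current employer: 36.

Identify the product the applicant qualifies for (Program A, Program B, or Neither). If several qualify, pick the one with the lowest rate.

DTI = 4,220/9,650 = 43.7%.
Program A: score 666 < 680; DTI 43.7% ≤ 50% → does not qualify.
Program B: score 666 ≥ 600; DTI 43.7% > 38%; employment 36 ≥ 18 mo → does not qualify.

Neither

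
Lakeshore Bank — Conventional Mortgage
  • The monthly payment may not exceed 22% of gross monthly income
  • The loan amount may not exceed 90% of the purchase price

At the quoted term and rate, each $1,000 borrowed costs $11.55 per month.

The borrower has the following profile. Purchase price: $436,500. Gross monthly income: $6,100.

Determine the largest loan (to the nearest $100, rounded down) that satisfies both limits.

$116,100

Payment cap: 22% × $6,100 = $1,342/month.
At $11.55 per $1,000, that supports 1,342/11.55 × 1,000 ≈ $116,190 → $116,100.
LTV cap: 90% × $436,500 = $392,850 → $392,800.
Binding constraint: payment-to-income.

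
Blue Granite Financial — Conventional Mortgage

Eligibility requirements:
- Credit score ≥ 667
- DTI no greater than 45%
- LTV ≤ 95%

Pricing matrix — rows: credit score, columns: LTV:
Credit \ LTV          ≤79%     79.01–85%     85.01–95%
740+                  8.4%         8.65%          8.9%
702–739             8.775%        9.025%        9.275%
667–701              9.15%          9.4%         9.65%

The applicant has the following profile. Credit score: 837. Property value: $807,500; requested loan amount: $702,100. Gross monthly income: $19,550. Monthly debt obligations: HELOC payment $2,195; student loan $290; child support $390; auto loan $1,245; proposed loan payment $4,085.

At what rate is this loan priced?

8.9%

Credit score 837 ≥ 667; Total monthly debts = (2,195 + 290 + 390 + 1,245 + 4,085) = 8,205. DTI = 8,205/19,550 = 42% ≤ 45%
LTV: 702,100 ÷ 807,500 = 86.9%, within 95% cap
Credit 837 → row 740+; LTV 86.9% → column 85.01–95%. Grid cell → 8.9%.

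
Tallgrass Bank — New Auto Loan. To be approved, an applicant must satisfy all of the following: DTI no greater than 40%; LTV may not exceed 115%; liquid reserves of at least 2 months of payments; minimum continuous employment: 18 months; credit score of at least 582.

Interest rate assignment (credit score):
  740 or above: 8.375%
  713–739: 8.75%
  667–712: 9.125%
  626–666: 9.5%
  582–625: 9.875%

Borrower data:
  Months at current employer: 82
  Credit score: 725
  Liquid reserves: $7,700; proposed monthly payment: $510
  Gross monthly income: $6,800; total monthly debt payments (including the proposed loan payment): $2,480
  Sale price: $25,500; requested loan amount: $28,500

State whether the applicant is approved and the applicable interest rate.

Credit score 725 ≥ 582 (meets minimum)
DTI: 2,480 ÷ 6,800 = 36.5%, within the 40% cap
LTV: 28,500 ÷ 25,500 = 111.8%, within 115% cap
Reserves: 7,700 ÷ 510 = 15.1 months (meets 2-month minimum)
Employment 82 ≥ 18 months
All requirements met. Score 725 falls in the 713–739 tier → 8.75%.

Approved at 8.75%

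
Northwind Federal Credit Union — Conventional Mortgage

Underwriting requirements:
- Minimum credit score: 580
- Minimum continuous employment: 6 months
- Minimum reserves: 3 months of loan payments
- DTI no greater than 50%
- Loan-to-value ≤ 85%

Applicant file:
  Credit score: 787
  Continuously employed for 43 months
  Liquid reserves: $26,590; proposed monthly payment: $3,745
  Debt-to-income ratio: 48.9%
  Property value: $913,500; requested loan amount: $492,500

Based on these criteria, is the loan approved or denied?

Credit score 787 ≥ 580 (meets)
Employment 43 ≥ 6 months
Liquid reserves cover 26,590/3,745 = 7.1 months — ≥ 3 required
Debt-to-income 48.9% vs 50% cap — pass
Loan-to-value = 492,500/913,500 = 53.9% — pass (85% max)
All criteria satisfied.

Approved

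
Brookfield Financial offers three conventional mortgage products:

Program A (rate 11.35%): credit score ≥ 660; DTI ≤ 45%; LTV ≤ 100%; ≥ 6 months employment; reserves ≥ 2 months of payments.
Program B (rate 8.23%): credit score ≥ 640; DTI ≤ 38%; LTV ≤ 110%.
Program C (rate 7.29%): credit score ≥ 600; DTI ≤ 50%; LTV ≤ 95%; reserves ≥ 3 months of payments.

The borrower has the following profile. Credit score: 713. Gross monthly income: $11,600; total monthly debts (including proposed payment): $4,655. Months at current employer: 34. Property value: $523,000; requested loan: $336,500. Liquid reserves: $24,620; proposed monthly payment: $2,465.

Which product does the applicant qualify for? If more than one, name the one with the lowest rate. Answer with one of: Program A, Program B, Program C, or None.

Program C

DTI = 4,655/11,600 = 40.1%.
LTV = 336,500/523,000 = 64.3%.
Reserves = 24,620/2,465 = 10.0 months.
Program A: score 713 ≥ 660; DTI 40.1% ≤ 45%; LTV 64.3% ≤ 100%; employment 34 ≥ 6 mo; reserves 10.0 ≥ 2 mo → qualifies.
Program B: score 713 ≥ 640; DTI 40.1% > 38%; LTV 64.3% ≤ 110% → does not qualify.
Program C: score 713 ≥ 600; DTI 40.1% ≤ 50%; LTV 64.3% ≤ 95%; reserves 10.0 ≥ 3 mo → qualifies.
Qualifying: Program A, Program C. Lowest rate is 7.29% → Program C.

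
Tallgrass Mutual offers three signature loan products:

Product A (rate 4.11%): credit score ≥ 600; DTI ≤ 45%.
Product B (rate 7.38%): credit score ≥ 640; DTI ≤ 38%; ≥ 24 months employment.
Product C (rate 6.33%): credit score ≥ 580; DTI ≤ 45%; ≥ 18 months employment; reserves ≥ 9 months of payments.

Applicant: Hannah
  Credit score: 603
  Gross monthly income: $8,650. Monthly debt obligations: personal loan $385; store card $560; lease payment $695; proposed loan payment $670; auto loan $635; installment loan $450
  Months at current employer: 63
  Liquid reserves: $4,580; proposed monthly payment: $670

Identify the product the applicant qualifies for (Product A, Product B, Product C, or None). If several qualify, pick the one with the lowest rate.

Product A

Total debts = (385 + 560 + 695 + 670 + 635 + 450) = 3,395; DTI = 3,395/8,650 = 39.2%.
Reserves = 4,580/670 = 6.8 months.
Product A: score 603 ≥ 600; DTI 39.2% ≤ 45% → qualifies.
Product B: score 603 < 640; DTI 39.2% > 38%; employment 63 ≥ 24 mo → does not qualify.
Product C: score 603 ≥ 580; DTI 39.2% ≤ 45%; employment 63 ≥ 18 mo; reserves 6.8 < 9 mo → does not qualify.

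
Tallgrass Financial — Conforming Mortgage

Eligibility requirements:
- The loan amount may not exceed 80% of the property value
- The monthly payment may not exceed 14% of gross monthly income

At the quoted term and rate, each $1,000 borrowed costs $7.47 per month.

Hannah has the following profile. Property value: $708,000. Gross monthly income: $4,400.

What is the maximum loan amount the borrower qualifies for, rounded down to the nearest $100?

$82,400

Payment cap: 14% × $4,400 = $616/month.
At $7.47 per $1,000, that supports 616/7.47 × 1,000 ≈ $82,463 → $82,400.
LTV cap: 80% × $708,000 = $566,400 → $566,400.
Binding constraint: payment-to-income.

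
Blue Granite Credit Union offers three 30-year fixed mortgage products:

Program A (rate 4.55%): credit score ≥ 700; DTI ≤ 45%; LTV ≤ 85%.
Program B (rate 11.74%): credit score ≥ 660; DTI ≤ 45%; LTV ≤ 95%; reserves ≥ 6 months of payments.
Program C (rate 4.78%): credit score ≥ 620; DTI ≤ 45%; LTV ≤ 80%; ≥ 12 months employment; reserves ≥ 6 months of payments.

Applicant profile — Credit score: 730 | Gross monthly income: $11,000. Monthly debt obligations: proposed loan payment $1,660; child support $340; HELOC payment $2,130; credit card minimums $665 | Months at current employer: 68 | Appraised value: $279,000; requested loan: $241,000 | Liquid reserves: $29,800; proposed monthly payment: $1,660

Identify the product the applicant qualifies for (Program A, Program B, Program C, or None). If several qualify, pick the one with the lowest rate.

Program B

Total debts = (1,660 + 340 + 2,130 + 665) = 4,795; DTI = 4,795/11,000 = 43.6%.
LTV = 241,000/279,000 = 86.4%.
Reserves = 29,800/1,660 = 18.0 months.
Program A: score 730 ≥ 700; DTI 43.6% ≤ 45%; LTV 86.4% > 85% → does not qualify.
Program B: score 730 ≥ 660; DTI 43.6% ≤ 45%; LTV 86.4% ≤ 95%; reserves 18.0 ≥ 6 mo → qualifies.
Program C: score 730 ≥ 620; DTI 43.6% ≤ 45%; LTV 86.4% > 80%; employment 68 ≥ 12 mo; reserves 18.0 ≥ 6 mo → does not qualify.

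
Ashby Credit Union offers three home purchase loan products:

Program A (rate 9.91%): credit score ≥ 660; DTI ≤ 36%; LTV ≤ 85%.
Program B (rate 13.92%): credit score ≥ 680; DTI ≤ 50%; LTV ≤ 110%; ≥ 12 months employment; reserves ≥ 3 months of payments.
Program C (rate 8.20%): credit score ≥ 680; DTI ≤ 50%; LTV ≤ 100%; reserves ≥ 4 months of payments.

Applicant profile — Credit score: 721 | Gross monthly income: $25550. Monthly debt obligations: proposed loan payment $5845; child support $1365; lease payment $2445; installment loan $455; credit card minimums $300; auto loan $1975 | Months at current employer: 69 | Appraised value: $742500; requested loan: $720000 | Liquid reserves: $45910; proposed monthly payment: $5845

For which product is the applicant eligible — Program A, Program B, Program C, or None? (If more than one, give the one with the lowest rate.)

Total debts = (5,845 + 1,365 + 2,445 + 455 + 300 + 1,975) = 12,385; DTI = 12,385/25,550 = 48.5%.
LTV = 720,000/742,500 = 97%.
Reserves = 45,910/5,845 = 7.9 months.
Program A: score 721 ≥ 660; DTI 48.5% > 36%; LTV 97% > 85% → does not qualify.
Program B: score 721 ≥ 680; DTI 48.5% ≤ 50%; LTV 97% ≤ 110%; employment 69 ≥ 12 mo; reserves 7.9 ≥ 3 mo → qualifies.
Program C: score 721 ≥ 680; DTI 48.5% ≤ 50%; LTV 97% ≤ 100%; reserves 7.9 ≥ 4 mo → qualifies.
Qualifying: Program B, Program C. Lowest rate is 8.20% → Program C.

Program C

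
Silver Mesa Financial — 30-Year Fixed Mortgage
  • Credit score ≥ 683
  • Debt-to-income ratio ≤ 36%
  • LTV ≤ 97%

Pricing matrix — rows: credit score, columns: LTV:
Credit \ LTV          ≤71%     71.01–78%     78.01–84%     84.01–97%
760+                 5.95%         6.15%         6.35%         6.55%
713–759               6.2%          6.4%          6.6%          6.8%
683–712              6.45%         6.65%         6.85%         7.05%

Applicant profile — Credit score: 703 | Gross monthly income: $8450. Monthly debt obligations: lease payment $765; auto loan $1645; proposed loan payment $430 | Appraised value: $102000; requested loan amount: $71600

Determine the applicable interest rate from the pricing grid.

6.45%

Credit score 703 ≥ 683; Total monthly debts = (765 + 1,645 + 430) = 2,840. Debt-to-income = 2,840/8,450 = 33.6% — meets 36% limit
LTV: 71,600 ÷ 102,000 = 70.2%, within 97% cap
Row: 703 falls in 683–712. Column: 70.2% falls in ≤71%. Rate = 6.45%.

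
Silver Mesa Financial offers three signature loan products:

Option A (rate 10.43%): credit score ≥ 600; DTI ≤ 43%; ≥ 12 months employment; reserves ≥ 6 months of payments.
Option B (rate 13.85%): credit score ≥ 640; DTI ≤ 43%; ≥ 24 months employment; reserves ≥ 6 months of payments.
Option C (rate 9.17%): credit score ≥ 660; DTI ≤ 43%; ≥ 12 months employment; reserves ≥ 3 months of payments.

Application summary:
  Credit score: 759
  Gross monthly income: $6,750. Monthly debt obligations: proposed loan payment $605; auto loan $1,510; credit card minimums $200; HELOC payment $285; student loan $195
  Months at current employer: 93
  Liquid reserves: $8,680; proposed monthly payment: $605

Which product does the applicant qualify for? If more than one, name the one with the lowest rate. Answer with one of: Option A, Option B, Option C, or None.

Total debts = (605 + 1,510 + 200 + 285 + 195) = 2,795; DTI = 2,795/6,750 = 41.4%.
Reserves = 8,680/605 = 14.3 months.
Option A: score 759 ≥ 600; DTI 41.4% ≤ 43%; employment 93 ≥ 12 mo; reserves 14.3 ≥ 6 mo → qualifies.
Option B: score 759 ≥ 640; DTI 41.4% ≤ 43%; employment 93 ≥ 24 mo; reserves 14.3 ≥ 6 mo → qualifies.
Option C: score 759 ≥ 660; DTI 41.4% ≤ 43%; employment 93 ≥ 12 mo; reserves 14.3 ≥ 3 mo → qualifies.
Qualifying: Option A, Option B, Option C. Lowest rate is 9.17% → Option C.

Option C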